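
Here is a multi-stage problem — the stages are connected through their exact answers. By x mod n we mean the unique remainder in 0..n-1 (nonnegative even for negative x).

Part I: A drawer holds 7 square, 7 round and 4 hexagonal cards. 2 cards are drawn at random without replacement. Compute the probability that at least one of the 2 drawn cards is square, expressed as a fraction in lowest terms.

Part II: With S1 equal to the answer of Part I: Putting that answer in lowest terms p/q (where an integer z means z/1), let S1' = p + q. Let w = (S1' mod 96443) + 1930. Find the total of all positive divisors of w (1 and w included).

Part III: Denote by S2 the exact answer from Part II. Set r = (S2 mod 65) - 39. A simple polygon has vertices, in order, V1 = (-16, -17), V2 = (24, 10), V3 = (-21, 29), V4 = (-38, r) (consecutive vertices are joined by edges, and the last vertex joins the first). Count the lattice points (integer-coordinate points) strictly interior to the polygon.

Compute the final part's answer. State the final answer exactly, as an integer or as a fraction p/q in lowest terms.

1417

Part I: total draws C(18,2) = 153; complement C(11,2) = 55; favorable 153 - 55 = 98; P = 98/153; answer 98/153
Part II: S1 = 98/153; threaded value p + q = 251; w = 2181; 2181 = 3 * 727; sigma = (1 + 3) * (1 + 727) = 4 * 728 = 2912; answer 2912
Part III: S2 = 2912; r = 13; cross terms: (-16*10 - 24*-17)=248, (24*29 - -21*10)=906, (-21*13 - -38*29)=829, (-38*-17 - -16*13)=854; twice the area = |2837| = 2837; area = 2837/2; boundary points = 1 + 1 + 1 + 2 = 5; strictly interior points = area - boundary/2 + 1 = 1417; answer 1417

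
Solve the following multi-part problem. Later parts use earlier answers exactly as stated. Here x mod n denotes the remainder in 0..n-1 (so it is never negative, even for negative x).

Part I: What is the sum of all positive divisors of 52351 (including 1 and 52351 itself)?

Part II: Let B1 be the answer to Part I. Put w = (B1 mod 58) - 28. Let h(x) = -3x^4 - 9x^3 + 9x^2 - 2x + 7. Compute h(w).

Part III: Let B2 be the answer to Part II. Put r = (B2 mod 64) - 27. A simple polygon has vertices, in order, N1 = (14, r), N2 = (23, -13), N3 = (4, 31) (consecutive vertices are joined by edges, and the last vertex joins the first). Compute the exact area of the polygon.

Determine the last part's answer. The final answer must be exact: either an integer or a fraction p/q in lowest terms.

231/2

Part I: 52351 = 13 * 4027; sigma = (1 + 13) * (1 + 4027) = 14 * 4028 = 56392; answer 56392
Part II: B1 = 56392; w = -12; -3*(-12)^4 - 9*(-12)^3 + 9*(-12)^2 - 2*(-12)^1 + 7 = (-62208) + (15552) + (1296) + (24) + (7) = -45329; answer -45329
Part III: B2 = -45329; r = 20; cross terms: (14*-13 - 23*20)=-642, (23*31 - 4*-13)=765, (4*20 - 14*31)=-354; twice the area = |-231| = 231; area = 231/2; answer 231/2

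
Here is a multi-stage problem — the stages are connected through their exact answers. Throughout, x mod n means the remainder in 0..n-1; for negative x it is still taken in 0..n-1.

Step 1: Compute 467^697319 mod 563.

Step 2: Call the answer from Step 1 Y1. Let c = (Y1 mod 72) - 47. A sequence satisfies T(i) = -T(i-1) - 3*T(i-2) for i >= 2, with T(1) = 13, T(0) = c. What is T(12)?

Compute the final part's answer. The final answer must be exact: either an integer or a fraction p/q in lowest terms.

Step 1: squarings mod 563: 467^1=467, 467^2=208, 467^4=476, 467^8=250, 467^16=7, 467^32=49, 467^64=149, 467^128=244, 467^256=421, 467^512=459, 467^1024=119, 467^2048=86, 467^4096=77, 467^8192=299, 467^16384=447, 467^32768=507, 467^65536=321, 467^131072=12, 467^262144=144, 467^524288=468; 467^697319 = 467^1 * 467^2 * 467^4 * 467^32 * 467^64 * 467^128 * 467^256 * 467^512 * 467^8192 * 467^32768 * 467^131072 * 467^524288 = 25 (mod 563); answer 25
Step 2: Y1 = 25; c = -22; T(2) = -1*(13) - 3*(-22) = 53; iterating: T(2)=53, T(3)=-92, T(4)=-67, T(5)=343, T(6)=-142, T(7)=-887, T(8)=1313, T(9)=1348, T(10)=-5287, T(11)=1243, T(12)=14618; answer 14618

14618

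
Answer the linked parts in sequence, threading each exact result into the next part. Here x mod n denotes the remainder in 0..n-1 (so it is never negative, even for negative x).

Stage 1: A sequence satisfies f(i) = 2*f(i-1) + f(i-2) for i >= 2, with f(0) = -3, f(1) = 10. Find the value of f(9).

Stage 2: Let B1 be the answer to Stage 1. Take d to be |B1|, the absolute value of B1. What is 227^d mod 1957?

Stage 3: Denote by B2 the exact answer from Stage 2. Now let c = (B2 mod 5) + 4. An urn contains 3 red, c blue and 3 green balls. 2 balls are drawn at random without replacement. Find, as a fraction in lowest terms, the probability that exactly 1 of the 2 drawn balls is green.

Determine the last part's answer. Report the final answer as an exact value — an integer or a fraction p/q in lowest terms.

Stage 1: f(2) = 2*(10) + 1*(-3) = 17; iterating: f(2)=17, f(3)=44, f(4)=105, f(5)=254, f(6)=613, f(7)=1480, f(8)=3573, f(9)=8626; answer 8626
Stage 2: B1 = 8626; d = 8626; squarings mod 1957: 227^1=227, 227^2=647, 227^4=1768, 227^8=495, 227^16=400, 227^32=1483, 227^64=1578, 227^128=780, 227^256=1730, 227^512=647, 227^1024=1768, 227^2048=495, 227^4096=400, 227^8192=1483; 227^8626 = 227^2 * 227^16 * 227^32 * 227^128 * 227^256 * 227^8192 = 153 (mod 1957); answer 153
Stage 3: B2 = 153; c = 7; total draws C(13,2) = 78; favorable C(3,1)*C(10,1) = 30; P = 5/13; answer 5/13

5/13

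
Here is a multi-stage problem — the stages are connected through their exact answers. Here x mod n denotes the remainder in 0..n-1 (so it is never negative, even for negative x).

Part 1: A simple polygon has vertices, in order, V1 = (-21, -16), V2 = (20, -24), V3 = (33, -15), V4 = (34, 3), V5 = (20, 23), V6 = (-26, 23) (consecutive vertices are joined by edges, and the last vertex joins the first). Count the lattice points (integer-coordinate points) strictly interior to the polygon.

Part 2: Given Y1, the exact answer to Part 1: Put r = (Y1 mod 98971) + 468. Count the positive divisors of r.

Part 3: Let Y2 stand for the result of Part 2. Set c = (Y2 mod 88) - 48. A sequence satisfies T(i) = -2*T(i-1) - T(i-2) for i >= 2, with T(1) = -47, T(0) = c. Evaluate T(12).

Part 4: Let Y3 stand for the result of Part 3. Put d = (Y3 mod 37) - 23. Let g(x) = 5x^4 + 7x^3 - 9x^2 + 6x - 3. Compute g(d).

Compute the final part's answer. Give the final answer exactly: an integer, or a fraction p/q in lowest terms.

114549

Part 1: cross terms: (-21*-24 - 20*-16)=824, (20*-15 - 33*-24)=492, (33*3 - 34*-15)=609, (34*23 - 20*3)=722, (20*23 - -26*23)=1058, (-26*-16 - -21*23)=899; twice the area = |4604| = 4604; area = 2302; boundary points = 1 + 1 + 1 + 2 + 46 + 1 = 52; strictly interior points = area - boundary/2 + 1 = 2277; answer 2277
Part 2: Y1 = 2277; r = 2745; 2745 = 3^2 * 5 * 61; number of divisors = (2+1) * (1+1) * (1+1) = 12; answer 12
Part 3: Y2 = 12; c = -36; T(2) = -2*(-47) - 1*(-36) = 130; iterating: T(2)=130, T(3)=-213, T(4)=296, T(5)=-379, T(6)=462, T(7)=-545, T(8)=628, T(9)=-711, T(10)=794, T(11)=-877, T(12)=960; answer 960
Part 4: Y3 = 960; d = 12; 5*(12)^4 + 7*(12)^3 - 9*(12)^2 + 6*(12)^1 - 3 = (103680) + (12096) + (-1296) + (72) + (-3) = 114549; answer 114549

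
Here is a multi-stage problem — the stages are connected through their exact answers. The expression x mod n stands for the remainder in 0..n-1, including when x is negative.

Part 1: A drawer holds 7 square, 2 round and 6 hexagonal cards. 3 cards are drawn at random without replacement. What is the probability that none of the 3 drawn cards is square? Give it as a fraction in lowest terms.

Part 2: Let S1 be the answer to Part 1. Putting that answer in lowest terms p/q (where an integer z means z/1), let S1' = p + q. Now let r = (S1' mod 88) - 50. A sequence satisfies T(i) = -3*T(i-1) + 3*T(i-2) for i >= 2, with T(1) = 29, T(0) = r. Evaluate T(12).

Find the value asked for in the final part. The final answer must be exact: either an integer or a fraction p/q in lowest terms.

-20785977

Part 1: total draws C(15,3) = 455; favorable C(8,3) = 56; P = 8/65; answer 8/65
Part 2: S1 = 8/65; threaded value p + q = 73; r = 23; T(2) = -3*(29) + 3*(23) = -18; iterating: T(2)=-18, T(3)=141, T(4)=-477, T(5)=1854, T(6)=-6993, T(7)=26541, T(8)=-100602, T(9)=381429, T(10)=-1446093, T(11)=5482566, T(12)=-20785977; answer -20785977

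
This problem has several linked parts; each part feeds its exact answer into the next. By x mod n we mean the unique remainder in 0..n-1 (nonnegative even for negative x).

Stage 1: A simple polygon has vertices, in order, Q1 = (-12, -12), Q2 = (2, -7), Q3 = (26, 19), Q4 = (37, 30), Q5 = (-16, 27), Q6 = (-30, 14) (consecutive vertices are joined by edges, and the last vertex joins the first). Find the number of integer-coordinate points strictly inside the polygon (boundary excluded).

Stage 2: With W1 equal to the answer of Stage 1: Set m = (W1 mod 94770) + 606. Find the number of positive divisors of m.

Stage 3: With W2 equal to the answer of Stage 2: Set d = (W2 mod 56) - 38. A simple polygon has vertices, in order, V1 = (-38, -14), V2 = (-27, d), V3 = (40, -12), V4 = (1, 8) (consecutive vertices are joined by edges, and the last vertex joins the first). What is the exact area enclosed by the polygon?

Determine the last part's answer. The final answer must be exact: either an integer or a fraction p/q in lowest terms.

1532

Stage 1: cross terms: (-12*-7 - 2*-12)=108, (2*19 - 26*-7)=220, (26*30 - 37*19)=77, (37*27 - -16*30)=1479, (-16*14 - -30*27)=586, (-30*-12 - -12*14)=528; twice the area = |2998| = 2998; area = 1499; boundary points = 1 + 2 + 11 + 1 + 1 + 2 = 18; strictly interior points = area - boundary/2 + 1 = 1491; answer 1491
Stage 2: W1 = 1491; m = 2097; 2097 = 3^2 * 233; number of divisors = (2+1) * (1+1) = 6; answer 6
Stage 3: W2 = 6; d = -32; cross terms: (-38*-32 - -27*-14)=838, (-27*-12 - 40*-32)=1604, (40*8 - 1*-12)=332, (1*-14 - -38*8)=290; twice the area = |3064| = 3064; area = 1532; answer 1532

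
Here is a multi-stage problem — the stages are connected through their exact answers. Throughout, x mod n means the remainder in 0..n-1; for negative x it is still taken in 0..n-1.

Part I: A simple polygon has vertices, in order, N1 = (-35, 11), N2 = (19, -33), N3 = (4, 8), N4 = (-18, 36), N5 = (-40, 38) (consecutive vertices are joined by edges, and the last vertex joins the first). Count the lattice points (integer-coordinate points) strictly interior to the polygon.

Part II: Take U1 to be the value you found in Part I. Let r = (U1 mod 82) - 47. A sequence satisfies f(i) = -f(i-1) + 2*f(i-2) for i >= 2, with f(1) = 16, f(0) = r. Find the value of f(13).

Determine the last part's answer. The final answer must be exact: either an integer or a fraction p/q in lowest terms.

114676

Part I: cross terms: (-35*-33 - 19*11)=946, (19*8 - 4*-33)=284, (4*36 - -18*8)=288, (-18*38 - -40*36)=756, (-40*11 - -35*38)=890; twice the area = |3164| = 3164; area = 1582; boundary points = 2 + 1 + 2 + 2 + 1 = 8; strictly interior points = area - boundary/2 + 1 = 1579; answer 1579
Part II: U1 = 1579; r = -26; f(2) = -1*(16) + 2*(-26) = -68; iterating: f(2)=-68, f(3)=100, f(4)=-236, f(5)=436, f(6)=-908, f(7)=1780, f(8)=-3596, f(9)=7156, f(10)=-14348, f(11)=28660, f(12)=-57356, f(13)=114676; answer 114676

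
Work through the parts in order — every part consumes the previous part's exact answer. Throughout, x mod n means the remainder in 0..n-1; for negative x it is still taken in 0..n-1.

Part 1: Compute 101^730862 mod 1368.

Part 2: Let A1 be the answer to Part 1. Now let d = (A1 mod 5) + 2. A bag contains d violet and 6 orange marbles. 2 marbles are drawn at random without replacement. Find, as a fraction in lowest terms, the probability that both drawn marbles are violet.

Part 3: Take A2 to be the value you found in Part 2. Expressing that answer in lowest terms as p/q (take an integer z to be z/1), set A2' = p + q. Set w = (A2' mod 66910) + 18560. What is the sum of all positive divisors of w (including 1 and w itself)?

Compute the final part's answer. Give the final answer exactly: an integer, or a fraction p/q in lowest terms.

19260

Part 1: squarings mod 1368: 101^1=101, 101^2=625, 101^4=745, 101^8=985, 101^16=313, 101^32=841, 101^64=25, 101^128=625, 101^256=745, 101^512=985, 101^1024=313, 101^2048=841, 101^4096=25, 101^8192=625, 101^16384=745, 101^32768=985, 101^65536=313, 101^131072=841, 101^262144=25, 101^524288=625; 101^730862 = 101^2 * 101^4 * 101^8 * 101^32 * 101^64 * 101^128 * 101^512 * 101^1024 * 101^8192 * 101^65536 * 101^131072 * 101^524288 = 985 (mod 1368); answer 985
Part 2: A1 = 985; d = 2; total draws C(8,2) = 28; favorable C(2,2) = 1; P = 1/28; answer 1/28
Part 3: A2 = 1/28; threaded value p + q = 29; w = 18589; 18589 = 29 * 641; sigma = (1 + 29) * (1 + 641) = 30 * 642 = 19260; answer 19260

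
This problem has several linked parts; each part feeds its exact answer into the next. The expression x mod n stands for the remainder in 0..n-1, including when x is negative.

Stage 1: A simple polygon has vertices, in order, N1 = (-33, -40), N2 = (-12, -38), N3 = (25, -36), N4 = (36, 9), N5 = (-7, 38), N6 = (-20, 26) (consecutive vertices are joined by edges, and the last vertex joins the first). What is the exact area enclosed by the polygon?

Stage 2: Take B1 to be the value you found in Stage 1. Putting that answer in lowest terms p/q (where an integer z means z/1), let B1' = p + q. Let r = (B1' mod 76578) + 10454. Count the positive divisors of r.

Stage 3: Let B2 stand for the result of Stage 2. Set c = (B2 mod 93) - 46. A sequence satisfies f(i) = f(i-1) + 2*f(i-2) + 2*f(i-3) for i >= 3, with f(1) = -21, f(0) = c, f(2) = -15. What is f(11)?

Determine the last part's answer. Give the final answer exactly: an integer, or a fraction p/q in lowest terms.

-69389

Stage 1: cross terms: (-33*-38 - -12*-40)=774, (-12*-36 - 25*-38)=1382, (25*9 - 36*-36)=1521, (36*38 - -7*9)=1431, (-7*26 - -20*38)=578, (-20*-40 - -33*26)=1658; twice the area = |7344| = 7344; area = 3672; answer 3672
Stage 2: B1 = 3672; threaded value p + q = 3673; r = 14127; 14127 = 3 * 17 * 277; number of divisors = (1+1) * (1+1) * (1+1) = 8; answer 8
Stage 3: B2 = 8; c = -38; f(3) = 1*(-15) + 2*(-21) + 2*(-38) = -133; iterating: f(3)=-133, f(4)=-205, f(5)=-501, f(6)=-1177, f(7)=-2589, f(8)=-5945, f(9)=-13477, f(10)=-30545, f(11)=-69389; answer -69389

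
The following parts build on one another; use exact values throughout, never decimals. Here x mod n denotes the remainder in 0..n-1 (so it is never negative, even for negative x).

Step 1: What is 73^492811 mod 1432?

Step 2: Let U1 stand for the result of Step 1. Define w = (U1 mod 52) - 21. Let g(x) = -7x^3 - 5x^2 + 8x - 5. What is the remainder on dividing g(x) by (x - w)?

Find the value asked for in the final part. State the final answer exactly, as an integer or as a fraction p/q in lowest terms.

-501

Step 1: squarings mod 1432: 73^1=73, 73^2=1033, 73^4=249, 73^8=425, 73^16=193, 73^32=17, 73^64=289, 73^128=465, 73^256=1425, 73^512=49, 73^1024=969, 73^2048=1001, 73^4096=1033, 73^8192=249, 73^16384=425, 73^32768=193, 73^65536=17, 73^131072=289, 73^262144=465; 73^492811 = 73^1 * 73^2 * 73^8 * 73^256 * 73^1024 * 73^32768 * 73^65536 * 73^131072 * 73^262144 = 753 (mod 1432); answer 753
Step 2: U1 = 753; w = 4; remainder = value at the root: -7*(4)^3 - 5*(4)^2 + 8*(4)^1 - 5 = (-448) + (-80) + (32) + (-5) = -501; answer -501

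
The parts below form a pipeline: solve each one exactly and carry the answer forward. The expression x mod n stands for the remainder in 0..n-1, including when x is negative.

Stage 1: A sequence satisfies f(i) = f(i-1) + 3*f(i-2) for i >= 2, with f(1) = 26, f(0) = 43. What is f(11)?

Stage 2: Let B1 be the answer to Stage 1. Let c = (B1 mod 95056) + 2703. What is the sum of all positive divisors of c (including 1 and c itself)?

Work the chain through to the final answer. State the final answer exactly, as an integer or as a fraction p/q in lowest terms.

Stage 1: f(2) = 1*(26) + 3*(43) = 155; iterating: f(2)=155, f(3)=233, f(4)=698, f(5)=1397, f(6)=3491, f(7)=7682, f(8)=18155, f(9)=41201, f(10)=95666, f(11)=219269; answer 219269
Stage 2: B1 = 219269; c = 31860; 31860 = 2^2 * 3^3 * 5 * 59; sigma = (1 + 2 + 4) * (1 + 3 + 9 + 27) * (1 + 5) * (1 + 59) = 7 * 40 * 6 * 60 = 100800; answer 100800

100800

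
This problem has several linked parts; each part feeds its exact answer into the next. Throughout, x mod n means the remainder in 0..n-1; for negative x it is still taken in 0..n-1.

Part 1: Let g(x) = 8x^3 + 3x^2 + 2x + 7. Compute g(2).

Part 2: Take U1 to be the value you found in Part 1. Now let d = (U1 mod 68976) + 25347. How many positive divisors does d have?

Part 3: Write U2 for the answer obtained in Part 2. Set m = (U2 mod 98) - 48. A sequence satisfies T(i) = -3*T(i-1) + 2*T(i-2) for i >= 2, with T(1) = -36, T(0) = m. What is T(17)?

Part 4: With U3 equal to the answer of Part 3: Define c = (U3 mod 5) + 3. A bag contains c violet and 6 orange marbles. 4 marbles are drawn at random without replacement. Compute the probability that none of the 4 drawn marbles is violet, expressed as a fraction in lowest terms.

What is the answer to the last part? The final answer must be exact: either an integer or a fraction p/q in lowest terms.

5/42

Part 1: 8*(2)^3 + 3*(2)^2 + 2*(2)^1 + 7 = (64) + (12) + (4) + (7) = 87; answer 87
Part 2: U1 = 87; d = 25434; 25434 = 2 * 3^4 * 157; number of divisors = (1+1) * (4+1) * (1+1) = 20; answer 20
Part 3: U2 = 20; m = -28; T(2) = -3*(-36) + 2*(-28) = 52; iterating: T(2)=52, T(3)=-228, T(4)=788, T(5)=-2820, T(6)=10036, T(7)=-35748, T(8)=127316, T(9)=-453444, T(10)=1614964, T(11)=-5751780, T(12)=20485268, T(13)=-72959364, T(14)=259848628, T(15)=-925464612, T(16)=3296091092, T(17)=-11739202500; answer -11739202500
Part 4: U3 = -11739202500; c = 3; total draws C(9,4) = 126; favorable C(6,4) = 15; P = 5/42; answer 5/42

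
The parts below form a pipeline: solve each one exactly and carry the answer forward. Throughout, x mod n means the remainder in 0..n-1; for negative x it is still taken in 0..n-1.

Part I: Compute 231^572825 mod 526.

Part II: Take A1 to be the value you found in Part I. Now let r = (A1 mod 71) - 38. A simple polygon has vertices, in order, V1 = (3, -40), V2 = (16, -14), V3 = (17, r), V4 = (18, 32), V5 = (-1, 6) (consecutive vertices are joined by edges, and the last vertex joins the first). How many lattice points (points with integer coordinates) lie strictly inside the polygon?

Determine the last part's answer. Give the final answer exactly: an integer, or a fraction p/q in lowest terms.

762

Part I: squarings mod 526: 231^1=231, 231^2=235, 231^4=521, 231^8=25, 231^16=99, 231^32=333, 231^64=429, 231^128=467, 231^256=325, 231^512=425, 231^1024=207, 231^2048=243, 231^4096=137, 231^8192=359, 231^16384=11, 231^32768=121, 231^65536=439, 231^131072=205, 231^262144=471, 231^524288=395; 231^572825 = 231^1 * 231^8 * 231^16 * 231^128 * 231^256 * 231^1024 * 231^2048 * 231^4096 * 231^8192 * 231^32768 * 231^524288 = 465 (mod 526); answer 465
Part II: A1 = 465; r = 1; cross terms: (3*-14 - 16*-40)=598, (16*1 - 17*-14)=254, (17*32 - 18*1)=526, (18*6 - -1*32)=140, (-1*-40 - 3*6)=22; twice the area = |1540| = 1540; area = 770; boundary points = 13 + 1 + 1 + 1 + 2 = 18; strictly interior points = area - boundary/2 + 1 = 762; answer 762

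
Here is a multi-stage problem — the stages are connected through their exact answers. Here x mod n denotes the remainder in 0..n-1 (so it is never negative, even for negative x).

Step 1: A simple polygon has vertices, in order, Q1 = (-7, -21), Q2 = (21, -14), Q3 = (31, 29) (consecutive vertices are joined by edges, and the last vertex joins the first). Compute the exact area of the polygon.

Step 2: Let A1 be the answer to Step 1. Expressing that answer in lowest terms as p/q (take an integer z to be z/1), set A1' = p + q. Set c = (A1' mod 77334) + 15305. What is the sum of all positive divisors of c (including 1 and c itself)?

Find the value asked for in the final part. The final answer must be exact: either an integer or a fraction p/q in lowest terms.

25536

Step 1: cross terms: (-7*-14 - 21*-21)=539, (21*29 - 31*-14)=1043, (31*-21 - -7*29)=-448; twice the area = |1134| = 1134; area = 567; answer 567
Step 2: A1 = 567; threaded value p + q = 568; c = 15873; 15873 = 3 * 11 * 13 * 37; sigma = (1 + 3) * (1 + 11) * (1 + 13) * (1 + 37) = 4 * 12 * 14 * 38 = 25536; answer 25536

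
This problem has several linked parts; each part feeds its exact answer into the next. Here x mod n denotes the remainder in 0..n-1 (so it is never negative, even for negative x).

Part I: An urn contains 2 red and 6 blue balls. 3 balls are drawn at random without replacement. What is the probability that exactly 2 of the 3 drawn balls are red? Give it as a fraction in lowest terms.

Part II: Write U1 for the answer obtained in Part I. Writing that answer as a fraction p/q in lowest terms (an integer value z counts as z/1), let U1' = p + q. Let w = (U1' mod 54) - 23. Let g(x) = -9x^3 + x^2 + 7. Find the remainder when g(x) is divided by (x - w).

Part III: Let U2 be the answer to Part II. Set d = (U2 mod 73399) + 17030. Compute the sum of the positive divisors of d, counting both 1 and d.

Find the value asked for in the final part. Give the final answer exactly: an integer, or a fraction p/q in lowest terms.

Part I: total draws C(8,3) = 56; favorable C(2,2)*C(6,1) = 6; P = 3/28; answer 3/28
Part II: U1 = 3/28; threaded value p + q = 31; w = 8; remainder = value at the root: -9*(8)^3 + 1*(8)^2 + 7 = (-4608) + (64) + (7) = -4537; answer -4537
Part III: U2 = -4537; d = 85892; 85892 = 2^2 * 109 * 197; sigma = (1 + 2 + 4) * (1 + 109) * (1 + 197) = 7 * 110 * 198 = 152460; answer 152460

152460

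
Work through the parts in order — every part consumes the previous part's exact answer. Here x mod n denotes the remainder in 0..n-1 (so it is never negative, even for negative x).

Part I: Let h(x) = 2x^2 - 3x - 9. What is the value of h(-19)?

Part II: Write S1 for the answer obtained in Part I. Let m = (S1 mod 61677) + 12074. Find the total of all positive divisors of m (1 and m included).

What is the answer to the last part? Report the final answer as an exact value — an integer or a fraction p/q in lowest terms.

Part I: 2*(-19)^2 - 3*(-19)^1 - 9 = (722) + (57) + (-9) = 770; answer 770
Part II: S1 = 770; m = 12844; 12844 = 2^2 * 13^2 * 19; sigma = (1 + 2 + 4) * (1 + 13 + 169) * (1 + 19) = 7 * 183 * 20 = 25620; answer 25620

25620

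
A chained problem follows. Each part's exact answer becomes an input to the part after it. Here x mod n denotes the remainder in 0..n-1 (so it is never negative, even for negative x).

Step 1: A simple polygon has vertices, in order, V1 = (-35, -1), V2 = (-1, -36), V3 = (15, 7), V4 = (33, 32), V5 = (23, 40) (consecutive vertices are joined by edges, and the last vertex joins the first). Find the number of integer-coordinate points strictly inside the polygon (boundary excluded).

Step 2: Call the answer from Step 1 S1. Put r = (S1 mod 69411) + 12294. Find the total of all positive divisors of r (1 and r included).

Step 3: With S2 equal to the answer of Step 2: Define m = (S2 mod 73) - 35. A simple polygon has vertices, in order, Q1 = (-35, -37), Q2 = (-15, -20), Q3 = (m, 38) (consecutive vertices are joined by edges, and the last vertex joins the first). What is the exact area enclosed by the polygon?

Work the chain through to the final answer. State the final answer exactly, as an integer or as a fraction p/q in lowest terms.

Step 1: cross terms: (-35*-36 - -1*-1)=1259, (-1*7 - 15*-36)=533, (15*32 - 33*7)=249, (33*40 - 23*32)=584, (23*-1 - -35*40)=1377; twice the area = |4002| = 4002; area = 2001; boundary points = 1 + 1 + 1 + 2 + 1 = 6; strictly interior points = area - boundary/2 + 1 = 1999; answer 1999
Step 2: S1 = 1999; r = 14293; 14293 is prime, so its only divisors are 1 and 14293; sigma = 1 + 14293 = 14294; answer 14294
Step 3: S2 = 14294; m = 24; cross terms: (-35*-20 - -15*-37)=145, (-15*38 - 24*-20)=-90, (24*-37 - -35*38)=442; twice the area = |497| = 497; area = 497/2; answer 497/2

497/2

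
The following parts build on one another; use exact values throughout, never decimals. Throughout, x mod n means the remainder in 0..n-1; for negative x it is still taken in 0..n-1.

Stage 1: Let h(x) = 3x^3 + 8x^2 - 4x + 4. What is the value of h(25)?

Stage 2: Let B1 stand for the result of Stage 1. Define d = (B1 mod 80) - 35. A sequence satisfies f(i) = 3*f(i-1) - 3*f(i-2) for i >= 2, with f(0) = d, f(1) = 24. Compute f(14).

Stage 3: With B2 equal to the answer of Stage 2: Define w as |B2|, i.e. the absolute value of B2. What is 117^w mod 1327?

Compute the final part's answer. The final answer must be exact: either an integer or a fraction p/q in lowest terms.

425

Stage 1: 3*(25)^3 + 8*(25)^2 - 4*(25)^1 + 4 = (46875) + (5000) + (-100) + (4) = 51779; answer 51779
Stage 2: B1 = 51779; d = -16; f(2) = 3*(24) - 3*(-16) = 120; iterating: f(2)=120, f(3)=288, f(4)=504, f(5)=648, f(6)=432, f(7)=-648, f(8)=-3240, f(9)=-7776, f(10)=-13608, f(11)=-17496, f(12)=-11664, f(13)=17496, f(14)=87480; answer 87480
Stage 3: B2 = 87480; w = 87480; squarings mod 1327: 117^1=117, 117^2=419, 117^4=397, 117^8=1023, 117^16=853, 117^32=413, 117^64=713, 117^128=128, 117^256=460, 117^512=607, 117^1024=870, 117^2048=510, 117^4096=8, 117^8192=64, 117^16384=115, 117^32768=1282, 117^65536=698; 117^87480 = 117^8 * 117^16 * 117^32 * 117^128 * 117^256 * 117^1024 * 117^4096 * 117^16384 * 117^65536 = 425 (mod 1327); answer 425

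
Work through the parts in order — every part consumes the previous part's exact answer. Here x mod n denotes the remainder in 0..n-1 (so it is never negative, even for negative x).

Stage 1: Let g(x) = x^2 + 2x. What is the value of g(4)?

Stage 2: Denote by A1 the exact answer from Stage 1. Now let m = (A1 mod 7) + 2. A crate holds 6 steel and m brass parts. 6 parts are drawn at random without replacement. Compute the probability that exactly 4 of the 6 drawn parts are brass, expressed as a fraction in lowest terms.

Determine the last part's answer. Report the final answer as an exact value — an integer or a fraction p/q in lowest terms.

Stage 1: 1*(4)^2 + 2*(4)^1 = (16) + (8) = 24; answer 24
Stage 2: A1 = 24; m = 5; total draws C(11,6) = 462; favorable C(5,4)*C(6,2) = 75; P = 25/154; answer 25/154

25/154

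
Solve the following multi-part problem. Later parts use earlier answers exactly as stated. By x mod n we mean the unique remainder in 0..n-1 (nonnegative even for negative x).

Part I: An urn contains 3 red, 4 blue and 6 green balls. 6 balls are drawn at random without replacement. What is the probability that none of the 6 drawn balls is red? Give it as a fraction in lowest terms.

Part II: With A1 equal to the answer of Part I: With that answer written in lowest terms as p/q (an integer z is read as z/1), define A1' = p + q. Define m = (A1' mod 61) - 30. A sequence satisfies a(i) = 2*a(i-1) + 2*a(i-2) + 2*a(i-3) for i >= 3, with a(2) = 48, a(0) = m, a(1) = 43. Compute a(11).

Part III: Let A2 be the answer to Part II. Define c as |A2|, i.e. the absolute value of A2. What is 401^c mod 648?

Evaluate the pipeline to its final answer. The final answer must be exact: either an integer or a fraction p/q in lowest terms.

Part I: total draws C(13,6) = 1716; favorable C(10,6) = 210; P = 35/286; answer 35/286
Part II: A1 = 35/286; threaded value p + q = 321; m = -14; a(3) = 2*(48) + 2*(43) + 2*(-14) = 154; iterating: a(3)=154, a(4)=490, a(5)=1384, a(6)=4056, a(7)=11860, a(8)=34600, a(9)=101032, a(10)=294984, a(11)=861232; answer 861232
Part III: A2 = 861232; c = 861232; squarings mod 648: 401^1=401, 401^2=97, 401^4=337, 401^8=169, 401^16=49, 401^32=457, 401^64=193, 401^128=313, 401^256=121, 401^512=385, 401^1024=481, 401^2048=25, 401^4096=625, 401^8192=529, 401^16384=553, 401^32768=601, 401^65536=265, 401^131072=241, 401^262144=409, 401^524288=97; 401^861232 = 401^16 * 401^32 * 401^1024 * 401^8192 * 401^65536 * 401^262144 * 401^524288 = 121 (mod 648); answer 121

121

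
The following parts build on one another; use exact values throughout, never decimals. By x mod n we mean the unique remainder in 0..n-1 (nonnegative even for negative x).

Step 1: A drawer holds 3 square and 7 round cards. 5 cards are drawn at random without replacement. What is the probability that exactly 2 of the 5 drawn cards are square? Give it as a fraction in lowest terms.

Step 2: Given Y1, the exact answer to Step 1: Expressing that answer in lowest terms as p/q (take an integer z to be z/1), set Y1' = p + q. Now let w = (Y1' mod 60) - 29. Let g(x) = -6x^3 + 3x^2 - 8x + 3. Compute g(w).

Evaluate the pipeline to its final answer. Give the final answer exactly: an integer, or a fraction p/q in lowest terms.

10899

Step 1: total draws C(10,5) = 252; favorable C(3,2)*C(7,3) = 105; P = 5/12; answer 5/12
Step 2: Y1 = 5/12; threaded value p + q = 17; w = -12; -6*(-12)^3 + 3*(-12)^2 - 8*(-12)^1 + 3 = (10368) + (432) + (96) + (3) = 10899; answer 10899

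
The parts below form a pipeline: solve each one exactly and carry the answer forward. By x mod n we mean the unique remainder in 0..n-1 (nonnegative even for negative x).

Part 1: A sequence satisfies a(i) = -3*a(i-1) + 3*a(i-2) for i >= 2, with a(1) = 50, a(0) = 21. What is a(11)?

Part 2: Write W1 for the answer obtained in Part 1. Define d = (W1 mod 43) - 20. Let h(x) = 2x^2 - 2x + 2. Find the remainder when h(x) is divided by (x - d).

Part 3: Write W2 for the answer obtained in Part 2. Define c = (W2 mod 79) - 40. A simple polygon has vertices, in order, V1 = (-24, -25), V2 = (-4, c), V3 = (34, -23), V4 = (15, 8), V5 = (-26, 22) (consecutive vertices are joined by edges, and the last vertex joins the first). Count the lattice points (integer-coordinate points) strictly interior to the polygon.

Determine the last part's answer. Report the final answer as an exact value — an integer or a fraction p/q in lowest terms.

Part 1: a(2) = -3*(50) + 3*(21) = -87; iterating: a(2)=-87, a(3)=411, a(4)=-1494, a(5)=5715, a(6)=-21627, a(7)=82026, a(8)=-310959, a(9)=1178955, a(10)=-4469742, a(11)=16946091; answer 16946091
Part 2: W1 = 16946091; d = -14; remainder = value at the root: 2*(-14)^2 - 2*(-14)^1 + 2 = (392) + (28) + (2) = 422; answer 422
Part 3: W2 = 422; c = -13; cross terms: (-24*-13 - -4*-25)=212, (-4*-23 - 34*-13)=534, (34*8 - 15*-23)=617, (15*22 - -26*8)=538, (-26*-25 - -24*22)=1178; twice the area = |3079| = 3079; area = 3079/2; boundary points = 4 + 2 + 1 + 1 + 1 = 9; strictly interior points = area - boundary/2 + 1 = 1536; answer 1536

1536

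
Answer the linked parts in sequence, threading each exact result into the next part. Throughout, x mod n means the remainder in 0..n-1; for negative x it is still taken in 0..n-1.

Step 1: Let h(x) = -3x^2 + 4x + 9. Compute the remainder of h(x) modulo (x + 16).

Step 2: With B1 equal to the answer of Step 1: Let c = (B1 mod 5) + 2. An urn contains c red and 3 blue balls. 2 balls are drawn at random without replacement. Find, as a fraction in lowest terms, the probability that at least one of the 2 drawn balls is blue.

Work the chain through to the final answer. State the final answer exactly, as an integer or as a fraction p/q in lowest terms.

5/7

Step 1: remainder = value at the root: -3*(-16)^2 + 4*(-16)^1 + 9 = (-768) + (-64) + (9) = -823; answer -823
Step 2: B1 = -823; c = 4; total draws C(7,2) = 21; complement C(4,2) = 6; favorable 21 - 6 = 15; P = 5/7; answer 5/7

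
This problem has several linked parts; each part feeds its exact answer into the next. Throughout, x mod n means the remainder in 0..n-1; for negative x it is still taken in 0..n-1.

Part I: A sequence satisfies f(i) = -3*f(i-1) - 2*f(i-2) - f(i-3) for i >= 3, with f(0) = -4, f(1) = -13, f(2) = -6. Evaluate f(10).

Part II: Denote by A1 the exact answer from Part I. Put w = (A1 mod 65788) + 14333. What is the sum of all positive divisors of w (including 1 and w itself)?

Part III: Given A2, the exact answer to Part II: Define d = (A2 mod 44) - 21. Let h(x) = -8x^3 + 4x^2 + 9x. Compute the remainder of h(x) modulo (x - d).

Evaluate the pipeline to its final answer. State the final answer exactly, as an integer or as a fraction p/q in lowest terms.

-25965

Part I: f(3) = -3*(-6) - 2*(-13) - 1*(-4) = 48; iterating: f(3)=48, f(4)=-119, f(5)=267, f(6)=-611, f(7)=1418, f(8)=-3299, f(9)=7672, f(10)=-17836; answer -17836
Part II: A1 = -17836; w = 62285; 62285 = 5 * 12457; sigma = (1 + 5) * (1 + 12457) = 6 * 12458 = 74748; answer 74748
Part III: A2 = 74748; d = 15; remainder = value at the root: -8*(15)^3 + 4*(15)^2 + 9*(15)^1 = (-27000) + (900) + (135) = -25965; answer -25965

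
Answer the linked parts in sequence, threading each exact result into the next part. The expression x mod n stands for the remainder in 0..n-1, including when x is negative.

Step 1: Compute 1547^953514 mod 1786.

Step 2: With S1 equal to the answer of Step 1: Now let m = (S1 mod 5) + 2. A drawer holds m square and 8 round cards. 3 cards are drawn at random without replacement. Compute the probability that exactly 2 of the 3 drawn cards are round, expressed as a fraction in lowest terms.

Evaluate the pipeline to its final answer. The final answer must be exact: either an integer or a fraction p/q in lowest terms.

28/55

Step 1: squarings mod 1786: 1547^1=1547, 1547^2=1755, 1547^4=961, 1547^8=159, 1547^16=277, 1547^32=1717, 1547^64=1189, 1547^128=995, 1547^256=581, 1547^512=7, 1547^1024=49, 1547^2048=615, 1547^4096=1379, 1547^8192=1337, 1547^16384=1569, 1547^32768=653, 1547^65536=1341, 1547^131072=1565, 1547^262144=619, 1547^524288=957; 1547^953514 = 1547^2 * 1547^8 * 1547^32 * 1547^128 * 1547^1024 * 1547^2048 * 1547^32768 * 1547^131072 * 1547^262144 * 1547^524288 = 1521 (mod 1786); answer 1521
Step 2: S1 = 1521; m = 3; total draws C(11,3) = 165; favorable C(8,2)*C(3,1) = 84; P = 28/55; answer 28/55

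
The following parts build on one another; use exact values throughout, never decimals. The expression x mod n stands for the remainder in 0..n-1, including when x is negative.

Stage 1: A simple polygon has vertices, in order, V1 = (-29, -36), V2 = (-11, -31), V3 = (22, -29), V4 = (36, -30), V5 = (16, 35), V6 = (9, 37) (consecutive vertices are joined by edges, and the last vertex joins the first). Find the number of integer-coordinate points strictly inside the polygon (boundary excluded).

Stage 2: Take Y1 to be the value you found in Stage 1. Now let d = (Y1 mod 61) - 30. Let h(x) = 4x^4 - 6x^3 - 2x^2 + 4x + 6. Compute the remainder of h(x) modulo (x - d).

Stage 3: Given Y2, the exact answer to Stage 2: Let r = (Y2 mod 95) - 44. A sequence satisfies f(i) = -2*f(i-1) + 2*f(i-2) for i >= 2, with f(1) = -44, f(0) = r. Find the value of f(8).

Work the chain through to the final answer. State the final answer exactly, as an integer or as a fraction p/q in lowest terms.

14496

Stage 1: cross terms: (-29*-31 - -11*-36)=503, (-11*-29 - 22*-31)=1001, (22*-30 - 36*-29)=384, (36*35 - 16*-30)=1740, (16*37 - 9*35)=277, (9*-36 - -29*37)=749; twice the area = |4654| = 4654; area = 2327; boundary points = 1 + 1 + 1 + 5 + 1 + 1 = 10; strictly interior points = area - boundary/2 + 1 = 2323; answer 2323
Stage 2: Y1 = 2323; d = -25; remainder = value at the root: 4*(-25)^4 - 6*(-25)^3 - 2*(-25)^2 + 4*(-25)^1 + 6 = (1562500) + (93750) + (-1250) + (-100) + (6) = 1654906; answer 1654906
Stage 3: Y2 = 1654906; r = -38; f(2) = -2*(-44) + 2*(-38) = 12; iterating: f(2)=12, f(3)=-112, f(4)=248, f(5)=-720, f(6)=1936, f(7)=-5312, f(8)=14496; answer 14496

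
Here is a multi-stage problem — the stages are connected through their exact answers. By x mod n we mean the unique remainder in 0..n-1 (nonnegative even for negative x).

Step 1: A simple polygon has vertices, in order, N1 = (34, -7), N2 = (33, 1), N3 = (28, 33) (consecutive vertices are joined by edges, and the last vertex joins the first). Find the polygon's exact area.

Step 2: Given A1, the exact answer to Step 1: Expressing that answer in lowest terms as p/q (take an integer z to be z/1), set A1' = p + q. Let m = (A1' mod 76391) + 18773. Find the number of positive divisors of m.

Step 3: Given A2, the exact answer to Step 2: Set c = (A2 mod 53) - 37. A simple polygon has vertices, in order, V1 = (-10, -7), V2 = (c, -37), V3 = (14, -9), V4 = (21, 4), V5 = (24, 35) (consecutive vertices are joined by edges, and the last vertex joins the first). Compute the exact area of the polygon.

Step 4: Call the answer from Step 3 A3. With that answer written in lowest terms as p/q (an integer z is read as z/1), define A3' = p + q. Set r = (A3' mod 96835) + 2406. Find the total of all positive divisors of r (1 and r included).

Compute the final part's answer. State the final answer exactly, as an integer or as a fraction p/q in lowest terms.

Step 1: cross terms: (34*1 - 33*-7)=265, (33*33 - 28*1)=1061, (28*-7 - 34*33)=-1318; twice the area = |8| = 8; area = 4; answer 4
Step 2: A1 = 4; threaded value p + q = 5; m = 18778; 18778 = 2 * 41 * 229; number of divisors = (1+1) * (1+1) * (1+1) = 8; answer 8
Step 3: A2 = 8; c = -29; cross terms: (-10*-37 - -29*-7)=167, (-29*-9 - 14*-37)=779, (14*4 - 21*-9)=245, (21*35 - 24*4)=639, (24*-7 - -10*35)=182; twice the area = |2012| = 2012; area = 1006; answer 1006
Step 4: A3 = 1006; threaded value p + q = 1007; r = 3413; 3413 is prime, so its only divisors are 1 and 3413; sigma = 1 + 3413 = 3414; answer 3414

3414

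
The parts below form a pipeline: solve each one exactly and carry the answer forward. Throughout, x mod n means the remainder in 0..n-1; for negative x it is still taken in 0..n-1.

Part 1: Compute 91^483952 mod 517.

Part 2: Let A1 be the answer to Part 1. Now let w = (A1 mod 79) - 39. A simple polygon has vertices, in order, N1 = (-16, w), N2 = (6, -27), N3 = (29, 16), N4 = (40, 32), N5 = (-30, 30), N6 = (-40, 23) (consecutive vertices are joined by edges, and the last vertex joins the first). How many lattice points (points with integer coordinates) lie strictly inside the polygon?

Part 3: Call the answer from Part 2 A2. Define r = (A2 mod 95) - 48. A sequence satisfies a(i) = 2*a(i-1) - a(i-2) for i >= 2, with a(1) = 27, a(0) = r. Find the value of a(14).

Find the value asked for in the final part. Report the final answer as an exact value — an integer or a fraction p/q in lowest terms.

911

Part 1: squarings mod 517: 91^1=91, 91^2=9, 91^4=81, 91^8=357, 91^16=267, 91^32=460, 91^64=147, 91^128=412, 91^256=168, 91^512=306, 91^1024=59, 91^2048=379, 91^4096=432, 91^8192=504, 91^16384=169, 91^32768=126, 91^65536=366, 91^131072=53, 91^262144=224; 91^483952 = 91^16 * 91^32 * 91^64 * 91^512 * 91^8192 * 91^16384 * 91^65536 * 91^131072 * 91^262144 = 460 (mod 517); answer 460
Part 2: A1 = 460; w = 26; cross terms: (-16*-27 - 6*26)=276, (6*16 - 29*-27)=879, (29*32 - 40*16)=288, (40*30 - -30*32)=2160, (-30*23 - -40*30)=510, (-40*26 - -16*23)=-672; twice the area = |3441| = 3441; area = 3441/2; boundary points = 1 + 1 + 1 + 2 + 1 + 3 = 9; strictly interior points = area - boundary/2 + 1 = 1717; answer 1717
Part 3: A2 = 1717; r = -41; a(2) = 2*(27) - 1*(-41) = 95; iterating: a(2)=95, a(3)=163, a(4)=231, a(5)=299, a(6)=367, a(7)=435, a(8)=503, a(9)=571, a(10)=639, a(11)=707, a(12)=775, a(13)=843, a(14)=911; answer 911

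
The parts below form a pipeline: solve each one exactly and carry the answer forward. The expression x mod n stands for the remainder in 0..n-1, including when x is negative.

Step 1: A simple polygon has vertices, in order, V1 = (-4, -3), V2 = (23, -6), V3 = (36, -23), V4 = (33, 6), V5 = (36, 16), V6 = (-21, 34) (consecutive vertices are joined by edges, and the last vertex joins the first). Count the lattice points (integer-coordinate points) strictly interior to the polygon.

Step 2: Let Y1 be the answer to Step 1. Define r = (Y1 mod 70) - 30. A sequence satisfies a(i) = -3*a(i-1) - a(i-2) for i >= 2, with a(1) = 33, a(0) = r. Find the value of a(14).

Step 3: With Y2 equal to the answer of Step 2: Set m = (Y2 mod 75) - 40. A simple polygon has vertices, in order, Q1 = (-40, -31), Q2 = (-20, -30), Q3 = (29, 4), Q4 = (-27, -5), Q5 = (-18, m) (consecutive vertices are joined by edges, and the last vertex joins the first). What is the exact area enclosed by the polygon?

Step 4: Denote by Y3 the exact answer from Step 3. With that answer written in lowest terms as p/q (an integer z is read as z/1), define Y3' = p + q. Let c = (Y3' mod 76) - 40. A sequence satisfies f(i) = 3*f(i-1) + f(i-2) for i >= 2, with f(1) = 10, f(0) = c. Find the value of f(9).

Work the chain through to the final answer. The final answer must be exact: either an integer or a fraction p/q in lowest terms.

Step 1: cross terms: (-4*-6 - 23*-3)=93, (23*-23 - 36*-6)=-313, (36*6 - 33*-23)=975, (33*16 - 36*6)=312, (36*34 - -21*16)=1560, (-21*-3 - -4*34)=199; twice the area = |2826| = 2826; area = 1413; boundary points = 3 + 1 + 1 + 1 + 3 + 1 = 10; strictly interior points = area - boundary/2 + 1 = 1409; answer 1409
Step 2: Y1 = 1409; r = -21; a(2) = -3*(33) - 1*(-21) = -78; iterating: a(2)=-78, a(3)=201, a(4)=-525, a(5)=1374, a(6)=-3597, a(7)=9417, a(8)=-24654, a(9)=64545, a(10)=-168981, a(11)=442398, a(12)=-1158213, a(13)=3032241, a(14)=-7938510; answer -7938510
Step 3: Y2 = -7938510; m = -25; cross terms: (-40*-30 - -20*-31)=580, (-20*4 - 29*-30)=790, (29*-5 - -27*4)=-37, (-27*-25 - -18*-5)=585, (-18*-31 - -40*-25)=-442; twice the area = |1476| = 1476; area = 738; answer 738
Step 4: Y3 = 738; threaded value p + q = 739; c = 15; f(2) = 3*(10) + 1*(15) = 45; iterating: f(2)=45, f(3)=145, f(4)=480, f(5)=1585, f(6)=5235, f(7)=17290, f(8)=57105, f(9)=188605; answer 188605

188605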